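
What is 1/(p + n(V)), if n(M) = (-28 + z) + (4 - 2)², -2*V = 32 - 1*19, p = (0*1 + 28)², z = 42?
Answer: 1/802 ≈ 0.0012469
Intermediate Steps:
p = 784 (p = (0 + 28)² = 28² = 784)
V = -13/2 (V = -(32 - 1*19)/2 = -(32 - 19)/2 = -½*13 = -13/2 ≈ -6.5000)
n(M) = 18 (n(M) = (-28 + 42) + (4 - 2)² = 14 + 2² = 14 + 4 = 18)
1/(p + n(V)) = 1/(784 + 18) = 1/802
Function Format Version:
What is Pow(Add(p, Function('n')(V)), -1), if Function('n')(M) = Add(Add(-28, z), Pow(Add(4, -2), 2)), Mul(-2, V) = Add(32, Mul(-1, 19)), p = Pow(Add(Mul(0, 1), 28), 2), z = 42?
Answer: Rational(1, 802) ≈ 0.0012469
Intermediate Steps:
p = 784 (p = Pow(Add(0, 28), 2) = Pow(28, 2) = 784)
V = Rational(-13, 2) (V = Mul(Rational(-1, 2), Add(32, Mul(-1, 19))) = Mul(Rational(-1, 2), Add(32, -19)) = Mul(Rational(-1, 2), 13) = Rational(-13, 2) ≈ -6.5000)
Function('n')(M) = 18 (Function('n')(M) = Add(Add(-28, 42), Pow(Add(4, -2), 2)) = Add(14, Pow(2, 2)) = Add(14, 4) = 18)
Pow(Add(p, Function('n')(V)), -1) = Pow(Add(784, 18), -1) = Pow(802, -1) = Rational(1, 802)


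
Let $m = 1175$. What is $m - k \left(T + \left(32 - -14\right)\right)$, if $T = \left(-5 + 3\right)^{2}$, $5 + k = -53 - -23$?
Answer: $2925$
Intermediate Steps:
$k = -35$ ($k = -5 - 30 = -35$)
$T = 4$ ($T = \left(-2\right)^{2} = 4$)
$m - k \left(T + \left(32 - -14\right)\right) = 1175 - - 35 \left(4 + \left(32 - -14\right)\right) = 1175 - - 35 \left(4 + \left(32 + 14\right)\right) = 1175 - - 35 \left(4 + 46\right) = 1175 - \left(-35\right) 50 = 1175 - -1750 = 1175 + 1750 = 2925$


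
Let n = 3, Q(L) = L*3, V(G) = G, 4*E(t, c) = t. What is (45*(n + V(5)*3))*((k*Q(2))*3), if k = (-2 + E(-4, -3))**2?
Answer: 131220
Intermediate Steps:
E(t, c) = t/4
Q(L) = 3*L
k = 9 (k = (-2 + (1/4)*(-4))**2 = (-2 - 1)**2 = (-3)**2 = 9)
(45*(n + V(5)*3))*((k*Q(2))*3) = (45*(3 + 5*3))*((9*(3*2))*3) = (45*(3 + 15))*((9*6)*3) = (45*18)*(54*3) = 810*162 = 131220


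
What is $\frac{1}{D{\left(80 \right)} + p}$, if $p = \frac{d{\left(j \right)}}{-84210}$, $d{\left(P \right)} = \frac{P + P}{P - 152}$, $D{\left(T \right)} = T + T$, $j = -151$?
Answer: $\frac{12757815}{2041250249} \approx 0.00625$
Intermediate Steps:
$D{\left(T \right)} = 2 T$
$d{\left(P \right)} = \frac{2 P}{-152 + P}$
$p = - \frac{151}{12757815}$ ($p = \frac{2 \left(-151\right) \frac{1}{-152 - 151}}{-84210} = 2 \left(-151\right) \frac{1}{-303} \left(- \frac{1}{84210}\right) = 2 \left(-151\right) \left(- \frac{1}{303}\right) \left(- \frac{1}{84210}\right) = \frac{302}{303} \left(- \frac{1}{84210}\right) = - \frac{151}{12757815} \approx -1.1836 \cdot 10^{-5}$)
$\frac{1}{D{\left(80 \right)} + p} = \frac{1}{2 \cdot 80 - \frac{151}{12757815}} = \frac{1}{160 - \frac{151}{12757815}} = \frac{1}{\frac{2041250249}{12757815}} = \frac{12757815}{2041250249}$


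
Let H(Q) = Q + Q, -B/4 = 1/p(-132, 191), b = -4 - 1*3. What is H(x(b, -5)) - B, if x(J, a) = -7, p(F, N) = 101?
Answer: -1410/101 ≈ -13.960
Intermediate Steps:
b = -7 (b = -4 - 3 = -7)
B = -4/101 ≈ -0.039604
H(Q) = 2*Q
H(x(b, -5)) - B = 2*(-7) - 1*(-4/101) = -14 + 4/101 = -1410/101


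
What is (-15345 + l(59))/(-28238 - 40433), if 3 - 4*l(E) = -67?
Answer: 30655/137342 ≈ 0.22320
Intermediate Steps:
l(E) = 35/2 (l(E) = ¾ - ¼*(-67) = ¾ + 67/4 = 35/2)
(-15345 + l(59))/(-28238 - 40433) = (-15345 + 35/2)/(-28238 - 40433) = -30655/2/(-68671) = -30655/2*(-1/68671) = 30655/137342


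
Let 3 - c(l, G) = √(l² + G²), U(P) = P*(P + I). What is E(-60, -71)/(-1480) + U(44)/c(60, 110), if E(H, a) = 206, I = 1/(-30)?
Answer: -5910837/11611340 - 58036*√157/47073 ≈ -15.957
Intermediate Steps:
I = -1/30 ≈ -0.033333
U(P) = P*(-1/30 + P) (U(P) = P*(P - 1/30) = P*(-1/30 + P))
c(l, G) = 3 - √(G² + l²) (c(l, G) = 3 - √(l² + G²) = 3 - √(G² + l²))
E(-60, -71)/(-1480) + U(44)/c(60, 110) = 206/(-1480) + (44*(-1/30 + 44))/(3 - √(110² + 60²)) = 206*(-1/1480) + (44*(1319/30))/(3 - √(12100 + 3600)) = -103/740 + 29018/(15*(3 - √15700)) = -103/740 + 29018/(15*(3 - 10*√157))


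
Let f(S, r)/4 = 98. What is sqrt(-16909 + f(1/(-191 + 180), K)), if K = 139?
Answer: I*sqrt(16517) ≈ 128.52*I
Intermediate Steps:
f(S, r) = 392 (f(S, r) = 4*98 = 392)
sqrt(-16909 + f(1/(-191 + 180), K)) = sqrt(-16909 + 392) = sqrt(-16517) = I*sqrt(16517)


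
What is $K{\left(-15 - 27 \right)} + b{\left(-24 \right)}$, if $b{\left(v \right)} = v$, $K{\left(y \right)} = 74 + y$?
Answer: $8$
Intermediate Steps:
$K{\left(-15 - 27 \right)} + b{\left(-24 \right)} = \left(74 - 42\right) - 24 = 32 - 24 = 8$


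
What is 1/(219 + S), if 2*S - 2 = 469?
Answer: 2/909 ≈ 0.0022002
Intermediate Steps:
S = 471/2 (S = 1 + (½)*469 = 1 + 469/2 = 471/2 ≈ 235.50)
1/(219 + S) = 1/(219 + 471/2) = 1/(909/2) = 2/909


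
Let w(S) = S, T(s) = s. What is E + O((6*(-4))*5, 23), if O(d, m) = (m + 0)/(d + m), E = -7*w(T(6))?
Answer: -4097/97 ≈ -42.237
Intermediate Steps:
E = -42 (E = -7*6 = -42)
O(d, m) = m/(d + m)
E + O((6*(-4))*5, 23) = -42 + 23/((6*(-4))*5 + 23) = -42 + 23/(-24*5 + 23) = -42 + 23/(-120 + 23) = -42 + 23/(-97) = -42 + 23*(-1/97) = -42 - 23/97 = -4097/97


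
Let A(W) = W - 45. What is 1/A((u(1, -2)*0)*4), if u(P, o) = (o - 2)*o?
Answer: -1/45 ≈ -0.022222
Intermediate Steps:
u(P, o) = o*(-2 + o) (u(P, o) = (-2 + o)*o = o*(-2 + o))
A(W) = -45 + W
1/A((u(1, -2)*0)*4) = 1/(-45 + (-2*(-2 - 2)*0)*4) = 1/(-45 + (-2*(-4)*0)*4) = 1/(-45 + (8*0)*4) = 1/(-45 + 0*4) = 1/(-45 + 0) = 1/(-45) = -1/45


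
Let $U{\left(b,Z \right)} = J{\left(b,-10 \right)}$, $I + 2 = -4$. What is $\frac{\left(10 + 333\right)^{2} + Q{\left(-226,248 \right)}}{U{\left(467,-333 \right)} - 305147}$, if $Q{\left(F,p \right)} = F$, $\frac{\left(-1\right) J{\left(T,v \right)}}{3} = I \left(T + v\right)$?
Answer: $- \frac{117423}{296921} \approx -0.39547$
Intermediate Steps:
$I = -6$ ($I = -2 - 4 = -6$)
$J{\left(T,v \right)} = 18 T + 18 v$ ($J{\left(T,v \right)} = - 3 \left(- 6 \left(T + v\right)\right) = - 3 \left(- 6 T - 6 v\right) = 18 T + 18 v$)
$U{\left(b,Z \right)} = -180 + 18 b$ ($U{\left(b,Z \right)} = 18 b + 18 \left(-10\right) = 18 b - 180 = -180 + 18 b$)
$\frac{\left(10 + 333\right)^{2} + Q{\left(-226,248 \right)}}{U{\left(467,-333 \right)} - 305147} = \frac{\left(10 + 333\right)^{2} - 226}{\left(-180 + 18 \cdot 467\right) - 305147} = \frac{343^{2} - 226}{\left(-180 + 8406\right) - 305147} = \frac{117649 - 226}{8226 - 305147} = \frac{117423}{-296921} = 117423 \left(- \frac{1}{296921}\right) = - \frac{117423}{296921}$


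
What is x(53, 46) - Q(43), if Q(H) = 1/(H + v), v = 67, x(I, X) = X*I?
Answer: 268179/110 ≈ 2438.0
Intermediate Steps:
x(I, X) = I*X
Q(H) = 1/(67 + H) (Q(H) = 1/(H + 67) = 1/(67 + H))
x(53, 46) - Q(43) = 53*46 - 1/(67 + 43) = 2438 - 1/110 = 268179/110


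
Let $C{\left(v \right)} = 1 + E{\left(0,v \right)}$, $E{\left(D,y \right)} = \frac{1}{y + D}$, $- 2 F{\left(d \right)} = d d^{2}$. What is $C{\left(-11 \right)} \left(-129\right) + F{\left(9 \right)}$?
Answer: $- \frac{10599}{22} \approx -481.77$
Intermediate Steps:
$F{\left(d \right)} = - \frac{d^{3}}{2}$ ($F{\left(d \right)} = - \frac{d d^{2}}{2} = - \frac{d^{3}}{2}$)
$E{\left(D,y \right)} = \frac{1}{D + y}$
$C{\left(v \right)} = 1 + \frac{1}{v}$ ($C{\left(v \right)} = 1 + \frac{1}{0 + v} = 1 + \frac{1}{v}$)
$C{\left(-11 \right)} \left(-129\right) + F{\left(9 \right)} = \frac{1 - 11}{-11} \left(-129\right) - \frac{9^{3}}{2} = \left(- \frac{1}{11}\right) \left(-10\right) \left(-129\right) - \frac{729}{2} = \frac{10}{11} \left(-129\right) - \frac{729}{2} = - \frac{1290}{11} - \frac{729}{2} = - \frac{10599}{22}$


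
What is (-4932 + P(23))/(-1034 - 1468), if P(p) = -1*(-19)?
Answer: 4913/2502 ≈ 1.9636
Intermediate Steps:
P(p) = 19
(-4932 + P(23))/(-1034 - 1468) = (-4932 + 19)/(-1034 - 1468) = -4913/(-2502) = -4913*(-1/2502) = 4913/2502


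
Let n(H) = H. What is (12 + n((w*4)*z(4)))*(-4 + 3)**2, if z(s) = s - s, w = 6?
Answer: 12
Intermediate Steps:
z(s) = 0
(12 + n((w*4)*z(4)))*(-4 + 3)**2 = (12 + (6*4)*0)*(-4 + 3)**2 = (12 + 24*0)*(-1)**2 = (12 + 0)*1 = 12*1 = 12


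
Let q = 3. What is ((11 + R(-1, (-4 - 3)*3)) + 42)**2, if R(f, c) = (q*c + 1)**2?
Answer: 15186609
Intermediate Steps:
R(f, c) = (1 + 3*c)**2 (R(f, c) = (3*c + 1)**2 = (1 + 3*c)**2)
((11 + R(-1, (-4 - 3)*3)) + 42)**2 = ((11 + (1 + 3*((-4 - 3)*3))**2) + 42)**2 = ((11 + (1 + 3*(-7*3))**2) + 42)**2 = ((11 + (1 + 3*(-21))**2) + 42)**2 = ((11 + (1 - 63)**2) + 42)**2 = ((11 + (-62)**2) + 42)**2 = ((11 + 3844) + 42)**2 = (3855 + 42)**2 = 3897**2 = 15186609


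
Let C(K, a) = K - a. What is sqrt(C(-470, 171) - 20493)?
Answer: I*sqrt(21134) ≈ 145.38*I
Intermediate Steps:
sqrt(C(-470, 171) - 20493) = sqrt((-470 - 1*171) - 20493) = sqrt((-470 - 171) - 20493) = sqrt(-641 - 20493) = sqrt(-21134) = I*sqrt(21134)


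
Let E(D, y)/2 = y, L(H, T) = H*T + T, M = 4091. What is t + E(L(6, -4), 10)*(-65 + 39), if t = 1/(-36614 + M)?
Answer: -16911961/32523 ≈ -520.00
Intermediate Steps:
L(H, T) = T + H*T
E(D, y) = 2*y
t = -1/32523 (t = 1/(-36614 + 4091) = 1/(-32523) = -1/32523 ≈ -3.0747e-5)
t + E(L(6, -4), 10)*(-65 + 39) = -1/32523 + (2*10)*(-65 + 39) = -1/32523 + 20*(-26) = -1/32523 - 520 = -16911961/32523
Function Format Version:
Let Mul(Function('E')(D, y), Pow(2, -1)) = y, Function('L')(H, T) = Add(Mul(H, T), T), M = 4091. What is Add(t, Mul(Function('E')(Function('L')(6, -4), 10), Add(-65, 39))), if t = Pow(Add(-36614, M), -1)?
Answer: Rational(-16911961, 32523) ≈ -520.00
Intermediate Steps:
Function('L')(H, T) = Add(T, Mul(H, T))
Function('E')(D, y) = Mul(2, y)
t = Rational(-1, 32523) (t = Pow(Add(-36614, 4091), -1) = Pow(-32523, -1) = Rational(-1, 32523) ≈ -3.0747e-5)
Add(t, Mul(Function('E')(Function('L')(6, -4), 10), Add(-65, 39))) = Add(Rational(-1, 32523), Mul(Mul(2, 10), Add(-65, 39))) = Add(Rational(-1, 32523), Mul(20, -26)) = Add(Rational(-1, 32523), -520) = Rational(-16911961, 32523)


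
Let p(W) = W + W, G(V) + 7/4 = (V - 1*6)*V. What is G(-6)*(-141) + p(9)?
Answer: -39549/4 ≈ -9887.3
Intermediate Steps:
G(V) = -7/4 + V*(-6 + V) (G(V) = -7/4 + (V - 1*6)*V = -7/4 + (V - 6)*V = -7/4 + (-6 + V)*V = -7/4 + V*(-6 + V))
p(W) = 2*W
G(-6)*(-141) + p(9) = (-7/4 + (-6)**2 - 6*(-6))*(-141) + 2*9 = (-7/4 + 36 + 36)*(-141) + 18 = (281/4)*(-141) + 18 = -39621/4 + 18 = -39549/4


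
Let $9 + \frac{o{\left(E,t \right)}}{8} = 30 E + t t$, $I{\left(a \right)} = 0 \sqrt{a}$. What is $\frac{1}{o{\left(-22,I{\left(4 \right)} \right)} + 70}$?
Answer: $- \frac{1}{5282} \approx -0.00018932$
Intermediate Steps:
$I{\left(a \right)} = 0$
$o{\left(E,t \right)} = -72 + 8 t^{2} + 240 E$ ($o{\left(E,t \right)} = -72 + 8 \left(30 E + t t\right) = -72 + 8 \left(30 E + t^{2}\right) = -72 + 8 \left(t^{2} + 30 E\right) = -72 + \left(8 t^{2} + 240 E\right) = -72 + 8 t^{2} + 240 E$)
$\frac{1}{o{\left(-22,I{\left(4 \right)} \right)} + 70} = \frac{1}{\left(-72 + 8 \cdot 0^{2} + 240 \left(-22\right)\right) + 70} = \frac{1}{\left(-72 + 8 \cdot 0 - 5280\right) + 70} = \frac{1}{\left(-72 + 0 - 5280\right) + 70} = \frac{1}{-5352 + 70} = \frac{1}{-5282} = - \frac{1}{5282}$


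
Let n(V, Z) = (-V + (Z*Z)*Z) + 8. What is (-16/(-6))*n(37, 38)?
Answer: 146248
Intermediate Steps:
n(V, Z) = 8 + Z**3 - V (n(V, Z) = (-V + Z**2*Z) + 8 = (-V + Z**3) + 8 = (Z**3 - V) + 8 = 8 + Z**3 - V)
(-16/(-6))*n(37, 38) = (-16/(-6))*(8 + 38**3 - 1*37) = (-16*(-1/6))*(8 + 54872 - 37) = (8/3)*54843 = 146248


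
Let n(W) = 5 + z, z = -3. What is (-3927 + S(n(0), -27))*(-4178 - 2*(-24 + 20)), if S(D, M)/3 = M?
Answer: 16713360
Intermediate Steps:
n(W) = 2 (n(W) = 5 - 3 = 2)
S(D, M) = 3*M
(-3927 + S(n(0), -27))*(-4178 - 2*(-24 + 20)) = (-3927 + 3*(-27))*(-4178 - 2*(-24 + 20)) = (-3927 - 81)*(-4178 - 2*(-4)) = -4008*(-4178 + 8) = -4008*(-4170) = 16713360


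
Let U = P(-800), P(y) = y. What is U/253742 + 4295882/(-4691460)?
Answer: -273449714611/297605110830 ≈ -0.91883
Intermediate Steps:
U = -800
U/253742 + 4295882/(-4691460) = -800/253742 + 4295882/(-4691460) = -800*1/253742 + 4295882*(-1/4691460) = -400/126871 - 2147941/2345730 = -273449714611/297605110830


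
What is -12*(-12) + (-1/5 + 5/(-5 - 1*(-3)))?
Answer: 1413/10 ≈ 141.30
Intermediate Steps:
-12*(-12) + (-1/5 + 5/(-5 - 1*(-3))) = 144 + (-1*1/5 + 5/(-5 + 3)) = 144 + (-1/5 + 5/(-2)) = 144 + (-1/5 + 5*(-1/2)) = 144 + (-1/5 - 5/2) = 144 - 27/10 = 1413/10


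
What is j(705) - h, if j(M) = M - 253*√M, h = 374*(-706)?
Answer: 264749 - 253*√705 ≈ 2.5803e+5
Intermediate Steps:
h = -264044
j(705) - h = (705 - 253*√705) - 1*(-264044) = (705 - 253*√705) + 264044 = 264749 - 253*√705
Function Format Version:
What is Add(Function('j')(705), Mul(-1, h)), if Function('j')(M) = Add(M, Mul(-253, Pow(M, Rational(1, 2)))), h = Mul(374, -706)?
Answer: Add(264749, Mul(-253, Pow(705, Rational(1, 2)))) ≈ 2.5803e+5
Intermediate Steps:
h = -264044
Add(Function('j')(705), Mul(-1, h)) = Add(Add(705, Mul(-253, Pow(705, Rational(1, 2)))), Mul(-1, -264044)) = Add(Add(705, Mul(-253, Pow(705, Rational(1, 2)))), 264044) = Add(264749, Mul(-253, Pow(705, Rational(1, 2))))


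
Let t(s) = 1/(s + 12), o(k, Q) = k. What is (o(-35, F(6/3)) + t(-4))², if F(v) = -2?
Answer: 77841/64 ≈ 1216.3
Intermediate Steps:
t(s) = 1/(12 + s)
(o(-35, F(6/3)) + t(-4))² = (-35 + 1/(12 - 4))² = (-35 + 1/8)² = (-35 + ⅛)² = (-279/8)² = 77841/64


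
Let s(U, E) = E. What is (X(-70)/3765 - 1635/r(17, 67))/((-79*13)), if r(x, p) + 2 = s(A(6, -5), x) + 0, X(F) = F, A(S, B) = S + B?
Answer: 82091/773331 ≈ 0.10615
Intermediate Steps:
A(S, B) = B + S
r(x, p) = -2 + x (r(x, p) = -2 + (x + 0) = -2 + x)
(X(-70)/3765 - 1635/r(17, 67))/((-79*13)) = (-70/3765 - 1635/(-2 + 17))/((-79*13)) = (-70*1/3765 - 1635/15)/(-1027) = (-14/753 - 1635*1/15)*(-1/1027) = (-14/753 - 109)*(-1/1027) = -82091/753*(-1/1027) = 82091/773331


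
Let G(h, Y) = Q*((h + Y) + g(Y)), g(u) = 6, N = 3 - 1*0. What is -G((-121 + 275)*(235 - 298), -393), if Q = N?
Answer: 30267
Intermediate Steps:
N = 3 (N = 3 + 0 = 3)
Q = 3
G(h, Y) = 18 + 3*Y + 3*h (G(h, Y) = 3*((h + Y) + 6) = 3*((Y + h) + 6) = 3*(6 + Y + h) = 18 + 3*Y + 3*h)
-G((-121 + 275)*(235 - 298), -393) = -(18 + 3*(-393) + 3*((-121 + 275)*(235 - 298))) = -(18 - 1179 + 3*(154*(-63))) = -(18 - 1179 + 3*(-9702)) = -(18 - 1179 - 29106) = -1*(-30267) = 30267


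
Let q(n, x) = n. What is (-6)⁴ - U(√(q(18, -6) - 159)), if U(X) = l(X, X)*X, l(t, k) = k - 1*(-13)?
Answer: 1437 - 13*I*√141 ≈ 1437.0 - 154.37*I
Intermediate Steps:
l(t, k) = 13 + k (l(t, k) = k + 13 = 13 + k)
U(X) = X*(13 + X) (U(X) = (13 + X)*X = X*(13 + X))
(-6)⁴ - U(√(q(18, -6) - 159)) = (-6)⁴ - √(18 - 159)*(13 + √(18 - 159)) = 1296 - √(-141)*(13 + √(-141)) = 1296 - I*√141*(13 + I*√141)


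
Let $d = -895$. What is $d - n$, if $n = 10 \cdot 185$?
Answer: $-2745$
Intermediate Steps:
$n = 1850$
$d - n = -895 - 1850 = -2745$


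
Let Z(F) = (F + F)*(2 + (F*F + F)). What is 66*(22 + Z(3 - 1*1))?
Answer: 3564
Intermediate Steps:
Z(F) = 2*F*(2 + F + F²) (Z(F) = (2*F)*(2 + (F² + F)) = (2*F)*(2 + (F + F²)) = (2*F)*(2 + F + F²) = 2*F*(2 + F + F²))
66*(22 + Z(3 - 1*1)) = 66*(22 + 2*(3 - 1*1)*(2 + (3 - 1*1) + (3 - 1*1)²)) = 66*(22 + 2*(3 - 1)*(2 + (3 - 1) + (3 - 1)²)) = 66*(22 + 2*2*(2 + 2 + 2²)) = 66*(22 + 2*2*(2 + 2 + 4)) = 66*(22 + 2*2*8) = 66*(22 + 32) = 66*54 = 3564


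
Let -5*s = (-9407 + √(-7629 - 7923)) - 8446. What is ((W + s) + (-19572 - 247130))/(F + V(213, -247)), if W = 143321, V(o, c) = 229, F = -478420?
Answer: 199684/796985 + 24*I*√3/796985 ≈ 0.25055 + 5.2158e-5*I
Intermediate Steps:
s = 17853/5 - 72*I*√3/5 (s = -((-9407 + √(-7629 - 7923)) - 8446)/5 = -((-9407 + √(-15552)) - 8446)/5 = -((-9407 + 72*I*√3) - 8446)/5 = -(-17853 + 72*I*√3)/5 = 17853/5 - 72*I*√3/5 ≈ 3570.6 - 24.942*I)
((W + s) + (-19572 - 247130))/(F + V(213, -247)) = ((143321 + (17853/5 - 72*I*√3/5)) + (-19572 - 247130))/(-478420 + 229) = ((734458/5 - 72*I*√3/5) - 266702)/(-478191) = (-599052/5 - 72*I*√3/5)*(-1/478191) = 199684/796985 + 24*I*√3/796985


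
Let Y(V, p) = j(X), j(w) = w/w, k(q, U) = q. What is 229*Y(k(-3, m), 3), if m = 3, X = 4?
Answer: 229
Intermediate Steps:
j(w) = 1
Y(V, p) = 1
229*Y(k(-3, m), 3) = 229*1 = 229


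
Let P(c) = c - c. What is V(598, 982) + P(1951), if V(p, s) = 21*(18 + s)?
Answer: 21000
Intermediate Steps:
P(c) = 0
V(p, s) = 378 + 21*s
V(598, 982) + P(1951) = (378 + 21*982) + 0 = (378 + 20622) + 0 = 21000 + 0 = 21000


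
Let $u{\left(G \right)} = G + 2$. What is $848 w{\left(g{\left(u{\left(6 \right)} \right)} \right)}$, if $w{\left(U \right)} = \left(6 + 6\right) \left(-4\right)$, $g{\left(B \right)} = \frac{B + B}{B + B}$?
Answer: $-40704$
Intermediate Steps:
$u{\left(G \right)} = 2 + G$
$g{\left(B \right)} = 1$ ($g{\left(B \right)} = \frac{2 B}{2 B} = 2 B \frac{1}{2 B} = 1$)
$w{\left(U \right)} = -48$ ($w{\left(U \right)} = 12 \left(-4\right) = -48$)
$848 w{\left(g{\left(u{\left(6 \right)} \right)} \right)} = 848 \left(-48\right) = -40704$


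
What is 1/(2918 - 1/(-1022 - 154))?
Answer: 1176/3431569 ≈ 0.00034270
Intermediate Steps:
1/(2918 - 1/(-1022 - 154)) = 1/(2918 - 1/(-1176)) = 1/(2918 - 1*(-1/1176)) = 1/(2918 + 1/1176) = 1/(3431569/1176) = 1176/3431569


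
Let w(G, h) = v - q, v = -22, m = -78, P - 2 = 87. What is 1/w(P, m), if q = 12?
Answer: -1/34 ≈ -0.029412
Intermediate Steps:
P = 89 (P = 2 + 87 = 89)
w(G, h) = -34 (w(G, h) = -22 - 1*12 = -22 - 12 = -34)
1/w(P, m) = 1/(-34) = -1/34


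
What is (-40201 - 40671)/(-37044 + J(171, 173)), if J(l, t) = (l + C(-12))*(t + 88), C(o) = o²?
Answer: -80872/45171 ≈ -1.7904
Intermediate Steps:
J(l, t) = (88 + t)*(144 + l) (J(l, t) = (l + (-12)²)*(t + 88) = (l + 144)*(88 + t) = (144 + l)*(88 + t) = (88 + t)*(144 + l))
(-40201 - 40671)/(-37044 + J(171, 173)) = (-40201 - 40671)/(-37044 + (12672 + 88*171 + 144*173 + 171*173)) = -80872/(-37044 + (12672 + 15048 + 24912 + 29583)) = -80872/(-37044 + 82215) = -80872/45171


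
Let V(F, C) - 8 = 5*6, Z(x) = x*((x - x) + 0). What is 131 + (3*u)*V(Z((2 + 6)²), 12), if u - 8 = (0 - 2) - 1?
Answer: 701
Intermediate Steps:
Z(x) = 0 (Z(x) = x*(0 + 0) = x*0 = 0)
u = 5 (u = 8 + ((0 - 2) - 1) = 8 + (-2 - 1) = 8 - 3 = 5)
V(F, C) = 38 (V(F, C) = 8 + 5*6 = 8 + 30 = 38)
131 + (3*u)*V(Z((2 + 6)²), 12) = 131 + (3*5)*38 = 131 + 15*38 = 131 + 570 = 701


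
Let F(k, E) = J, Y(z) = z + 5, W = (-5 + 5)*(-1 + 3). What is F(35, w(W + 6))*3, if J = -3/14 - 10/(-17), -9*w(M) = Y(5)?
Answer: 267/238 ≈ 1.1218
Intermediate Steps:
W = 0 (W = 0*2 = 0)
Y(z) = 5 + z
w(M) = -10/9 (w(M) = -(5 + 5)/9 = -⅑*10 = -10/9)
J = 89/238 (J = -3*1/14 - 10*(-1/17) = -3/14 + 10/17 = 89/238 ≈ 0.37395)
F(k, E) = 89/238
F(35, w(W + 6))*3 = (89/238)*3 = 267/238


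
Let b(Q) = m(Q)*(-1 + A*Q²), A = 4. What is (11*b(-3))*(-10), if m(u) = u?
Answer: 11550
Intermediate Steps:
b(Q) = Q*(-1 + 4*Q²)
(11*b(-3))*(-10) = (11*(-1*(-3) + 4*(-3)³))*(-10) = (11*(3 + 4*(-27)))*(-10) = (11*(3 - 108))*(-10) = (11*(-105))*(-10) = -1155*(-10) = 11550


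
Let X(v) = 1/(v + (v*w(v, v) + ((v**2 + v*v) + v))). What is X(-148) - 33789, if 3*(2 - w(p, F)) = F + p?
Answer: -2900447757/85840 ≈ -33789.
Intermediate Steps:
w(p, F) = 2 - F/3 - p/3 (w(p, F) = 2 - (F + p)/3 = 2 + (-F/3 - p/3) = 2 - F/3 - p/3)
X(v) = 1/(2*v + 2*v**2 + v*(2 - 2*v/3)) (X(v) = 1/(v + (v*(2 - v/3 - v/3) + ((v**2 + v*v) + v))) = 1/(v + (v*(2 - 2*v/3) + ((v**2 + v**2) + v))) = 1/(v + (v*(2 - 2*v/3) + (2*v**2 + v))) = 1/(v + (v*(2 - 2*v/3) + (v + 2*v**2))) = 1/(v + (v + 2*v**2 + v*(2 - 2*v/3))) = 1/(2*v + 2*v**2 + v*(2 - 2*v/3)))
X(-148) - 33789 = (3/4)/(-148*(3 - 148)) - 33789 = (3/4)*(-1/148)/(-145) - 33789 = (3/4)*(-1/148)*(-1/145) - 33789 = 3/85840 - 33789 = -2900447757/85840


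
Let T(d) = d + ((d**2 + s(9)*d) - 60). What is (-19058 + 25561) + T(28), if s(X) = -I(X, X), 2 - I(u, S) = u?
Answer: 7451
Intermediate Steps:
I(u, S) = 2 - u
s(X) = -2 + X (s(X) = -(2 - X) = -2 + X)
T(d) = -60 + d**2 + 8*d (T(d) = d + ((d**2 + (-2 + 9)*d) - 60) = d + ((d**2 + 7*d) - 60) = d + (-60 + d**2 + 7*d) = -60 + d**2 + 8*d)
(-19058 + 25561) + T(28) = (-19058 + 25561) + (-60 + 28**2 + 8*28) = 6503 + (-60 + 784 + 224) = 6503 + 948 = 7451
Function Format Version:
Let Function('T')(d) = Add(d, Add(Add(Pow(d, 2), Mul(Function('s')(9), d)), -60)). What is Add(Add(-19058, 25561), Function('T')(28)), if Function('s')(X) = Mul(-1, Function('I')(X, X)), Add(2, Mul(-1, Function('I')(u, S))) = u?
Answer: 7451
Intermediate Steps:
Function('I')(u, S) = Add(2, Mul(-1, u))
Function('s')(X) = Add(-2, X) (Function('s')(X) = Mul(-1, Add(2, Mul(-1, X))) = Add(-2, X))
Function('T')(d) = Add(-60, Pow(d, 2), Mul(8, d)) (Function('T')(d) = Add(d, Add(Add(Pow(d, 2), Mul(Add(-2, 9), d)), -60)) = Add(d, Add(Add(Pow(d, 2), Mul(7, d)), -60)) = Add(d, Add(-60, Pow(d, 2), Mul(7, d))) = Add(-60, Pow(d, 2), Mul(8, d)))
Add(Add(-19058, 25561), Function('T')(28)) = Add(Add(-19058, 25561), Add(-60, Pow(28, 2), Mul(8, 28))) = Add(6503, Add(-60, 784, 224)) = Add(6503, 948) = 7451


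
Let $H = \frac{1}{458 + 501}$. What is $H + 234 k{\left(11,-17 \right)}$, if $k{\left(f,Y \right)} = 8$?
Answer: $\frac{1795249}{959} \approx 1872.0$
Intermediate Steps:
$H = \frac{1}{959} \approx 0.0010428$
$H + 234 k{\left(11,-17 \right)} = \frac{1}{959} + 234 \cdot 8 = \frac{1}{959} + 1872 = \frac{1795249}{959}$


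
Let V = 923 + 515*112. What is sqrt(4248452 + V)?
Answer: sqrt(4307055) ≈ 2075.3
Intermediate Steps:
V = 58603 (V = 923 + 57680 = 58603)
sqrt(4248452 + V) = sqrt(4248452 + 58603) = sqrt(4307055)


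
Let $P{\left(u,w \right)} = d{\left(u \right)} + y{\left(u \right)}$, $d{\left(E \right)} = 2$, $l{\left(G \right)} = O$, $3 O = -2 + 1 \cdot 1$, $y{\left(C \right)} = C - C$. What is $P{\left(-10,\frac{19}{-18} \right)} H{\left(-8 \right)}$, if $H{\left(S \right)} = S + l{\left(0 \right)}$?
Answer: $- \frac{50}{3} \approx -16.667$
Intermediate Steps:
$y{\left(C \right)} = 0$
$O = - \frac{1}{3}$ ($O = \frac{-2 + 1 \cdot 1}{3} = \frac{-2 + 1}{3} = \frac{1}{3} \left(-1\right) = - \frac{1}{3} \approx -0.33333$)
$l{\left(G \right)} = - \frac{1}{3}$
$H{\left(S \right)} = - \frac{1}{3} + S$ ($H{\left(S \right)} = S - \frac{1}{3} = - \frac{1}{3} + S$)
$P{\left(u,w \right)} = 2$ ($P{\left(u,w \right)} = 2 + 0 = 2$)
$P{\left(-10,\frac{19}{-18} \right)} H{\left(-8 \right)} = 2 \left(- \frac{1}{3} - 8\right) = 2 \left(- \frac{25}{3}\right) = - \frac{50}{3}$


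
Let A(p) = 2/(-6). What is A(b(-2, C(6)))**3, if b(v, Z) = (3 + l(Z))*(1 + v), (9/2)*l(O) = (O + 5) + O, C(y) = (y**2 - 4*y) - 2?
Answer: -1/27 ≈ -0.037037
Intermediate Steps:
C(y) = -2 + y**2 - 4*y
l(O) = 10/9 + 4*O/9 (l(O) = 2*((O + 5) + O)/9 = 2*((5 + O) + O)/9 = 2*(5 + 2*O)/9 = 10/9 + 4*O/9)
b(v, Z) = (1 + v)*(37/9 + 4*Z/9) (b(v, Z) = (3 + (10/9 + 4*Z/9))*(1 + v) = (37/9 + 4*Z/9)*(1 + v) = (1 + v)*(37/9 + 4*Z/9))
A(p) = -1/3 (A(p) = 2*(-1/6) = -1/3)
A(b(-2, C(6)))**3 = (-1/3)**3 = -1/27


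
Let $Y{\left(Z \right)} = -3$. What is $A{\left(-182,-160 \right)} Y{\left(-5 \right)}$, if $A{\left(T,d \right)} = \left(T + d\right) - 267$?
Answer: $1827$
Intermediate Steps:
$A{\left(T,d \right)} = -267 + T + d$
$A{\left(-182,-160 \right)} Y{\left(-5 \right)} = \left(-267 - 182 - 160\right) \left(-3\right) = \left(-609\right) \left(-3\right) = 1827$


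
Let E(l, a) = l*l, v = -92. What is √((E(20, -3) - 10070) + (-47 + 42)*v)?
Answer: I*√9210 ≈ 95.969*I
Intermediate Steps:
E(l, a) = l²
√((E(20, -3) - 10070) + (-47 + 42)*v) = √((20² - 10070) + (-47 + 42)*(-92)) = √((400 - 10070) - 5*(-92)) = √(-9670 + 460) = √(-9210) = I*√9210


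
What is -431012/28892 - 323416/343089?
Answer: -39304902785/2478131847 ≈ -15.861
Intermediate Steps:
-431012/28892 - 323416/343089 = -431012*1/28892 - 323416*1/343089 = -107753/7223 - 323416/343089 = -39304902785/2478131847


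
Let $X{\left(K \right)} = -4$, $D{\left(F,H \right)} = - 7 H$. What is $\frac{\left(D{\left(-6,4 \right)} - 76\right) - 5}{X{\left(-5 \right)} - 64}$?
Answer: $\frac{109}{68} \approx 1.6029$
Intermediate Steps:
$\frac{\left(D{\left(-6,4 \right)} - 76\right) - 5}{X{\left(-5 \right)} - 64} = \frac{\left(\left(-7\right) 4 - 76\right) - 5}{-4 - 64} = \frac{\left(-28 - 76\right) - 5}{-68} = - \frac{-104 - 5}{68} = \left(- \frac{1}{68}\right) \left(-109\right) = \frac{109}{68}$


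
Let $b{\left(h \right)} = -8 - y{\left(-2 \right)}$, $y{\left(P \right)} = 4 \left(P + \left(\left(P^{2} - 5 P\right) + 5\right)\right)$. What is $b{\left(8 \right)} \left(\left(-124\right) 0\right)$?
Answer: $0$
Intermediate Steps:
$y{\left(P \right)} = 20 - 16 P + 4 P^{2}$ ($y{\left(P \right)} = 4 \left(P + \left(5 + P^{2} - 5 P\right)\right) = 4 \left(5 + P^{2} - 4 P\right) = 20 - 16 P + 4 P^{2}$)
$b{\left(h \right)} = -76$ ($b{\left(h \right)} = -8 - \left(20 - -32 + 4 \left(-2\right)^{2}\right) = -8 - \left(20 + 32 + 4 \cdot 4\right) = -8 - \left(20 + 32 + 16\right) = -8 - 68 = -76$)
$b{\left(8 \right)} \left(\left(-124\right) 0\right) = - 76 \left(\left(-124\right) 0\right) = \left(-76\right) 0 = 0$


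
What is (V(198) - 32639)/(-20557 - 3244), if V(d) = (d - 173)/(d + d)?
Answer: 12925019/9425196 ≈ 1.3713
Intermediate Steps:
V(d) = (-173 + d)/(2*d) (V(d) = (-173 + d)/((2*d)) = (-173 + d)*(1/(2*d)) = (-173 + d)/(2*d))
(V(198) - 32639)/(-20557 - 3244) = ((½)*(-173 + 198)/198 - 32639)/(-20557 - 3244) = ((½)*(1/198)*25 - 32639)/(-23801) = (25/396 - 32639)*(-1/23801) = -12925019/396*(-1/23801) = 12925019/9425196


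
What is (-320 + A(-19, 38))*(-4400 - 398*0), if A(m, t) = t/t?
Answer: 1403600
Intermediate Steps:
A(m, t) = 1
(-320 + A(-19, 38))*(-4400 - 398*0) = (-320 + 1)*(-4400 - 398*0) = -319*(-4400 + 0) = -319*(-4400) = 1403600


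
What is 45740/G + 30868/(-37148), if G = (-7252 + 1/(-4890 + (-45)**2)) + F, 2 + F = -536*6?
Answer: -1448499227767/278577969137 ≈ -5.1996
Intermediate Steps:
F = -3218 (F = -2 - 536*6 = -2 - 3216 = -3218)
G = -29996551/2865 (G = (-7252 + 1/(-4890 + (-45)**2)) - 3218 = (-7252 + 1/(-4890 + 2025)) - 3218 = (-7252 + 1/(-2865)) - 3218 = (-7252 - 1/2865) - 3218 = -20776981/2865 - 3218 = -29996551/2865 ≈ -10470.)
45740/G + 30868/(-37148) = 45740/(-29996551/2865) + 30868/(-37148) = 45740*(-2865/29996551) + 30868*(-1/37148) = -131045100/29996551 - 7717/9287 = -1448499227767/278577969137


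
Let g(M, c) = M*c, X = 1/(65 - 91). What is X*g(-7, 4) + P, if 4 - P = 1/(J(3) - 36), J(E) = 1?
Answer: 2323/455 ≈ 5.1055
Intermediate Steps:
P = 141/35 (P = 4 - 1/(1 - 36) = 4 - 1/(-35) = 4 - 1*(-1/35) = 4 + 1/35 = 141/35 ≈ 4.0286)
X = -1/26 (X = 1/(-26) = -1/26 ≈ -0.038462)
X*g(-7, 4) + P = -(-7)*4/26 + 141/35 = -1/26*(-28) + 141/35 = 14/13 + 141/35 = 2323/455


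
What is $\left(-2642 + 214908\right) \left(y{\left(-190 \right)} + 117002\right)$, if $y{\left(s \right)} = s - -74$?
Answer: $24810923676$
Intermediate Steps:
$y{\left(s \right)} = 74 + s$ ($y{\left(s \right)} = s + 74 = 74 + s$)
$\left(-2642 + 214908\right) \left(y{\left(-190 \right)} + 117002\right) = \left(-2642 + 214908\right) \left(\left(74 - 190\right) + 117002\right) = 212266 \left(-116 + 117002\right) = 212266 \cdot 116886 = 24810923676$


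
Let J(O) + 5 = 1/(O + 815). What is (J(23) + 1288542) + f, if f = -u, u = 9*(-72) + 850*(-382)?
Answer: 1352435631/838 ≈ 1.6139e+6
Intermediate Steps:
J(O) = -5 + 1/(815 + O) (J(O) = -5 + 1/(O + 815) = -5 + 1/(815 + O))
u = -325348 (u = -648 - 324700 = -325348)
f = 325348 (f = -1*(-325348) = 325348)
(J(23) + 1288542) + f = ((-4074 - 5*23)/(815 + 23) + 1288542) + 325348 = ((-4074 - 115)/838 + 1288542) + 325348 = ((1/838)*(-4189) + 1288542) + 325348 = (-4189/838 + 1288542) + 325348 = 1079794007/838 + 325348 = 1352435631/838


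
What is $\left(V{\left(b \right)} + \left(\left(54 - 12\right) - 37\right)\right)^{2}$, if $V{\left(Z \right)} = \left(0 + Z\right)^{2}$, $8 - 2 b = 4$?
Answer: $81$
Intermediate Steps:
$b = 2$ ($b = 4 - 2 = 2$)
$V{\left(Z \right)} = Z^{2}$
$\left(V{\left(b \right)} + \left(\left(54 - 12\right) - 37\right)\right)^{2} = \left(2^{2} + \left(\left(54 - 12\right) - 37\right)\right)^{2} = \left(4 + \left(42 - 37\right)\right)^{2} = \left(4 + 5\right)^{2} = 9^{2} = 81$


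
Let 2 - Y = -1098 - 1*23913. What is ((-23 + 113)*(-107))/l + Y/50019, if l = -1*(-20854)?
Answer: 19969066/521548113 ≈ 0.038288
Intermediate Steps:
l = 20854
Y = 25013 (Y = 2 - (-1098 - 1*23913) = 2 - (-1098 - 23913) = 2 - 1*(-25011) = 2 + 25011 = 25013)
((-23 + 113)*(-107))/l + Y/50019 = ((-23 + 113)*(-107))/20854 + 25013/50019 = (90*(-107))*(1/20854) + 25013*(1/50019) = -9630*1/20854 + 25013/50019 = -4815/10427 + 25013/50019 = 19969066/521548113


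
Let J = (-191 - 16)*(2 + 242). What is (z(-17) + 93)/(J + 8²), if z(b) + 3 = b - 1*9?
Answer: -16/12611 ≈ -0.0012687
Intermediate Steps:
z(b) = -12 + b (z(b) = -3 + (b - 1*9) = -3 + (b - 9) = -3 + (-9 + b) = -12 + b)
J = -50508 (J = -207*244 = -50508)
(z(-17) + 93)/(J + 8²) = ((-12 - 17) + 93)/(-50508 + 8²) = (-29 + 93)/(-50508 + 64) = 64/(-50444) = 64*(-1/50444) = -16/12611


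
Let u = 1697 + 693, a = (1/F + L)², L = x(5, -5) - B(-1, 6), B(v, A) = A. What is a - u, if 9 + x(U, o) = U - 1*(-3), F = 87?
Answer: -17720246/7569 ≈ -2341.2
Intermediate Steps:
x(U, o) = -6 + U (x(U, o) = -9 + (U - 1*(-3)) = -9 + (U + 3) = -9 + (3 + U) = -6 + U)
L = -7 (L = (-6 + 5) - 1*6 = -1 - 6 = -7)
a = 369664/7569 (a = (1/87 - 7)² = (-608/87)² = 369664/7569 ≈ 48.839)
u = 2390
a - u = 369664/7569 - 1*2390 = 369664/7569 - 2390 = -17720246/7569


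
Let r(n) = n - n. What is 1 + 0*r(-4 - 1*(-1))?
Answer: 1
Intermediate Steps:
r(n) = 0
1 + 0*r(-4 - 1*(-1)) = 1 + 0*0 = 1 + 0 = 1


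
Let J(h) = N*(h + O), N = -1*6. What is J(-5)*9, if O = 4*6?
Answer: -1026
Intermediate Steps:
N = -6
O = 24
J(h) = -144 - 6*h (J(h) = -6*(h + 24) = -6*(24 + h) = -144 - 6*h)
J(-5)*9 = (-144 - 6*(-5))*9 = (-144 + 30)*9 = -114*9 = -1026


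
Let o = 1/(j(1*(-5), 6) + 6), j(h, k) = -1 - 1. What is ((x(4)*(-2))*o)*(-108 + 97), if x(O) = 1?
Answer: 11/2 ≈ 5.5000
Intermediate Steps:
j(h, k) = -2
o = 1/4 (o = 1/(-2 + 6) = 1/4 ≈ 0.25000)
((x(4)*(-2))*o)*(-108 + 97) = ((1*(-2))*(1/4))*(-108 + 97) = -2*1/4*(-11) = -1/2*(-11) = 11/2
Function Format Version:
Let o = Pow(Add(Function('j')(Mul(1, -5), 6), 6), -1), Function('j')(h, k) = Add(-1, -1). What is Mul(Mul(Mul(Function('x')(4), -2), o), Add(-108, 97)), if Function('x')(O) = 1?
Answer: Rational(11, 2) ≈ 5.5000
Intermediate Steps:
Function('j')(h, k) = -2
o = Rational(1, 4) (o = Pow(Add(-2, 6), -1) = Pow(4, -1) = Rational(1, 4) ≈ 0.25000)
Mul(Mul(Mul(Function('x')(4), -2), o), Add(-108, 97)) = Mul(Mul(Mul(1, -2), Rational(1, 4)), Add(-108, 97)) = Mul(Mul(-2, Rational(1, 4)), -11) = Mul(Rational(-1, 2), -11) = Rational(11, 2)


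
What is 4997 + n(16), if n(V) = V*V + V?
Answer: 5269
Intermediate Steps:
n(V) = V + V**2 (n(V) = V**2 + V = V + V**2)
4997 + n(16) = 4997 + 16*(1 + 16) = 4997 + 16*17 = 4997 + 272 = 5269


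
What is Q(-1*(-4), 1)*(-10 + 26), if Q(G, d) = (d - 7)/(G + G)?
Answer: -12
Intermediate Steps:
Q(G, d) = (-7 + d)/(2*G) (Q(G, d) = (-7 + d)/((2*G)) = (-7 + d)*(1/(2*G)) = (-7 + d)/(2*G))
Q(-1*(-4), 1)*(-10 + 26) = ((-7 + 1)/(2*((-1*(-4)))))*(-10 + 26) = ((½)*(-6)/4)*16 = ((½)*(¼)*(-6))*16 = -¾*16 = -12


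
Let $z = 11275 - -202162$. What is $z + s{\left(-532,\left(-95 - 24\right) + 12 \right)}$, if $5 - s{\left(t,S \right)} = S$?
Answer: $213549$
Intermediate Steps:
$s{\left(t,S \right)} = 5 - S$
$z = 213437$ ($z = 11275 + 202162 = 213437$)
$z + s{\left(-532,\left(-95 - 24\right) + 12 \right)} = 213437 + \left(5 - \left(\left(-95 - 24\right) + 12\right)\right) = 213437 + \left(5 - \left(-119 + 12\right)\right) = 213437 + \left(5 - -107\right) = 213437 + \left(5 + 107\right) = 213437 + 112 = 213549$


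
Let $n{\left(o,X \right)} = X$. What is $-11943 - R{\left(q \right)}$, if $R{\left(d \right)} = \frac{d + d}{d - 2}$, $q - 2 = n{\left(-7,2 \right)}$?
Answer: $-11947$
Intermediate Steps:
$q = 4$ ($q = 2 + 2 = 4$)
$R{\left(d \right)} = \frac{2 d}{-2 + d}$
$-11943 - R{\left(q \right)} = -11943 - 2 \cdot 4 \frac{1}{-2 + 4} = -11943 - 2 \cdot 4 \cdot \frac{1}{2} = -11943 - 4 = -11947$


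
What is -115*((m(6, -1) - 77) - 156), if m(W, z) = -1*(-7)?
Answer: 25990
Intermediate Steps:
m(W, z) = 7
-115*((m(6, -1) - 77) - 156) = -115*((7 - 77) - 156) = -115*(-70 - 156) = -115*(-226) = 25990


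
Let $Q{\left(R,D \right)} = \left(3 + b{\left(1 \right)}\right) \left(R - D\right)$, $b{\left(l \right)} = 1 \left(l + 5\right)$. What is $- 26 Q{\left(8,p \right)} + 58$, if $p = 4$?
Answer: $-878$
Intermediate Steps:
$b{\left(l \right)} = 5 + l$ ($b{\left(l \right)} = 1 \left(5 + l\right) = 5 + l$)
$Q{\left(R,D \right)} = - 9 D + 9 R$ ($Q{\left(R,D \right)} = \left(3 + \left(5 + 1\right)\right) \left(R - D\right) = \left(3 + 6\right) \left(R - D\right) = 9 \left(R - D\right) = - 9 D + 9 R$)
$- 26 Q{\left(8,p \right)} + 58 = - 26 \left(\left(-9\right) 4 + 9 \cdot 8\right) + 58 = - 26 \left(-36 + 72\right) + 58 = \left(-26\right) 36 + 58 = -936 + 58 = -878$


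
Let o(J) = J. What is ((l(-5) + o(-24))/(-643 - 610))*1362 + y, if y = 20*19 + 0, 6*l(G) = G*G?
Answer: 71879/179 ≈ 401.56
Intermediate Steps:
l(G) = G²/6 (l(G) = (G*G)/6 = G²/6)
y = 380 (y = 380 + 0 = 380)
((l(-5) + o(-24))/(-643 - 610))*1362 + y = (((⅙)*(-5)² - 24)/(-643 - 610))*1362 + 380 = (((⅙)*25 - 24)/(-1253))*1362 + 380 = ((25/6 - 24)*(-1/1253))*1362 + 380 = -119/6*(-1/1253)*1362 + 380 = (17/1074)*1362 + 380 = 3859/179 + 380 = 71879/179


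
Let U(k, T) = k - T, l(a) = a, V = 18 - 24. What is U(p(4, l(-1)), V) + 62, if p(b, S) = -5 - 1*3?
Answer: 60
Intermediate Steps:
V = -6
p(b, S) = -8 (p(b, S) = -5 - 3 = -8)
U(p(4, l(-1)), V) + 62 = (-8 - 1*(-6)) + 62 = (-8 + 6) + 62 = -2 + 62 = 60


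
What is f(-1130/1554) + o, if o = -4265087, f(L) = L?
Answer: -3313973164/777 ≈ -4.2651e+6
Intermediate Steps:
f(-1130/1554) + o = -1130/1554 - 4265087 = -1130*1/1554 - 4265087 = -565/777 - 4265087 = -3313973164/777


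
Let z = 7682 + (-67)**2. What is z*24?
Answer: 292104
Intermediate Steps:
z = 12171 (z = 7682 + 4489 = 12171)
z*24 = 12171*24 = 292104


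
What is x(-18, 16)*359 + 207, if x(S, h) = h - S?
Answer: 12413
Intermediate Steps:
x(-18, 16)*359 + 207 = (16 - 1*(-18))*359 + 207 = (16 + 18)*359 + 207 = 34*359 + 207 = 12206 + 207 = 12413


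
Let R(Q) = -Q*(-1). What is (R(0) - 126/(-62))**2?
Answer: 3969/961 ≈ 4.1301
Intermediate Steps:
R(Q) = Q (R(Q) = -(-1)*Q = Q)
(R(0) - 126/(-62))**2 = (0 - 126/(-62))**2 = (0 - 126*(-1/62))**2 = (0 + 63/31)**2 = (63/31)**2 = 3969/961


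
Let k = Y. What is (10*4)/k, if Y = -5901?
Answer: -40/5901 ≈ -0.0067785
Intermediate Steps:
k = -5901
(10*4)/k = (10*4)/(-5901) = 40*(-1/5901) = -40/5901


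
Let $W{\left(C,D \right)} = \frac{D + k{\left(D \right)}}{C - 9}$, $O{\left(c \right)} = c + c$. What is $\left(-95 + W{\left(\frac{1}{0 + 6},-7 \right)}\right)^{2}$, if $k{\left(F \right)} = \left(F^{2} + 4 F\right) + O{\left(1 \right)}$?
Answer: $\frac{26327161}{2809} \approx 9372.4$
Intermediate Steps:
$O{\left(c \right)} = 2 c$
$k{\left(F \right)} = 2 + F^{2} + 4 F$ ($k{\left(F \right)} = \left(F^{2} + 4 F\right) + 2 \cdot 1 = \left(F^{2} + 4 F\right) + 2 = 2 + F^{2} + 4 F$)
$W{\left(C,D \right)} = \frac{2 + D^{2} + 5 D}{-9 + C}$ ($W{\left(C,D \right)} = \frac{D + \left(2 + D^{2} + 4 D\right)}{C - 9} = \frac{2 + D^{2} + 5 D}{-9 + C}$)
$\left(-95 + W{\left(\frac{1}{0 + 6},-7 \right)}\right)^{2} = \left(-95 + \frac{2 + \left(-7\right)^{2} + 5 \left(-7\right)}{-9 + \frac{1}{0 + 6}}\right)^{2} = \left(-95 + \frac{2 + 49 - 35}{-9 + \frac{1}{6}}\right)^{2} = \left(-95 + \frac{1}{-9 + \frac{1}{6}} \cdot 16\right)^{2} = \left(-95 + \frac{1}{- \frac{53}{6}} \cdot 16\right)^{2} = \left(-95 - \frac{96}{53}\right)^{2} = \left(- \frac{5131}{53}\right)^{2} = \frac{26327161}{2809}$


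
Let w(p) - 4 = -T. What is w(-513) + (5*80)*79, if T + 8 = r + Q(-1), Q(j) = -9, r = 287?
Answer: 31334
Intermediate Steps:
T = 270 (T = -8 + (287 - 9) = -8 + 278 = 270)
w(p) = -266 (w(p) = 4 - 1*270 = 4 - 270 = -266)
w(-513) + (5*80)*79 = -266 + (5*80)*79 = -266 + 400*79 = -266 + 31600 = 31334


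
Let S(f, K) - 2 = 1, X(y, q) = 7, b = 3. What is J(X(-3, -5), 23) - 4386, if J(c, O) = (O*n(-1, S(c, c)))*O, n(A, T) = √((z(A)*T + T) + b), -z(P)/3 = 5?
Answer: -4386 + 529*I*√39 ≈ -4386.0 + 3303.6*I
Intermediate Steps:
z(P) = -15 (z(P) = -3*5 = -15)
S(f, K) = 3 (S(f, K) = 2 + 1 = 3)
n(A, T) = √(3 - 14*T) (n(A, T) = √((-15*T + T) + 3) = √(-14*T + 3) = √(3 - 14*T))
J(c, O) = I*√39*O² (J(c, O) = (O*√(3 - 14*3))*O = (O*√(3 - 42))*O = (O*√(-39))*O = (O*(I*√39))*O = (I*O*√39)*O = I*√39*O²)
J(X(-3, -5), 23) - 4386 = I*√39*23² - 4386 = I*√39*529 - 4386 = 529*I*√39 - 4386 = -4386 + 529*I*√39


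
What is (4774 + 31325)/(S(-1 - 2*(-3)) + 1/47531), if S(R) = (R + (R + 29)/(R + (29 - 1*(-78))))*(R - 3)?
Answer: 48043003932/14116735 ≈ 3403.3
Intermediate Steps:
S(R) = (-3 + R)*(R + (29 + R)/(107 + R)) (S(R) = (R + (29 + R)/(R + (29 + 78)))*(-3 + R) = (R + (29 + R)/(R + 107))*(-3 + R) = (R + (29 + R)/(107 + R))*(-3 + R) = (-3 + R)*(R + (29 + R)/(107 + R)))
(4774 + 31325)/(S(-1 - 2*(-3)) + 1/47531) = (4774 + 31325)/((-87 + (-1 - 2*(-3))³ - 295*(-1 - 2*(-3)) + 105*(-1 - 2*(-3))²)/(107 + (-1 - 2*(-3))) + 1/47531) = 36099/((-87 + (-1 + 6)³ - 295*(-1 + 6) + 105*(-1 + 6)²)/(107 + (-1 + 6)) + 1/47531) = 36099/((-87 + 5³ - 295*5 + 105*5²)/(107 + 5) + 1/47531) = 36099/((-87 + 125 - 1475 + 105*25)/112 + 1/47531) = 36099/((-87 + 125 - 1475 + 2625)/112 + 1/47531) = 36099/((1/112)*1188 + 1/47531) = 36099/(297/28 + 1/47531) = 36099/(14116735/1330868) = 36099*(1330868/14116735) = 48043003932/14116735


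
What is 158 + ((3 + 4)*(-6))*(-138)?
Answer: 5954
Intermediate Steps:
158 + ((3 + 4)*(-6))*(-138) = 158 + (7*(-6))*(-138) = 158 - 42*(-138) = 158 + 5796 = 5954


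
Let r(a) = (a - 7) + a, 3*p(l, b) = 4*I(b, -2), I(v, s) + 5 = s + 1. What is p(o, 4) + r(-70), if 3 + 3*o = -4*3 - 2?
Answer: -155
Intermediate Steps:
I(v, s) = -4 + s (I(v, s) = -5 + (s + 1) = -5 + (1 + s) = -4 + s)
o = -17/3 (o = -1 + (-4*3 - 2)/3 = -1 + (-12 - 2)/3 = -1 + (⅓)*(-14) = -1 - 14/3 = -17/3 ≈ -5.6667)
p(l, b) = -8 (p(l, b) = (4*(-4 - 2))/3 = (4*(-6))/3 = (⅓)*(-24) = -8)
r(a) = -7 + 2*a (r(a) = (-7 + a) + a = -7 + 2*a)
p(o, 4) + r(-70) = -8 + (-7 + 2*(-70)) = -8 + (-7 - 140) = -8 - 147 = -155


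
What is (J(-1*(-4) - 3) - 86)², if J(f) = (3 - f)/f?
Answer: 7056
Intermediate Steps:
J(f) = (3 - f)/f
(J(-1*(-4) - 3) - 86)² = ((3 - (-1*(-4) - 3))/(-1*(-4) - 3) - 86)² = ((3 - (4 - 3))/(4 - 3) - 86)² = ((3 - 1*1)/1 - 86)² = (1*(3 - 1) - 86)² = (1*2 - 86)² = (2 - 86)² = (-84)² = 7056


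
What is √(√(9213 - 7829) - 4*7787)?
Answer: √(-31148 + 2*√346) ≈ 176.38*I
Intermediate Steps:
√(√(9213 - 7829) - 4*7787) = √(√1384 - 31148) = √(2*√346 - 31148) = √(-31148 + 2*√346)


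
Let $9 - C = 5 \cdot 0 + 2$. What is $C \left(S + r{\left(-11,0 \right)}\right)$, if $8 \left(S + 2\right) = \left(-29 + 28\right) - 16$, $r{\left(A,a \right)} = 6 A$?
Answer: $- \frac{3927}{8} \approx -490.88$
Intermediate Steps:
$S = - \frac{33}{8}$ ($S = -2 + \frac{\left(-29 + 28\right) - 16}{8} = -2 + \frac{-1 - 16}{8} = -2 + \frac{1}{8} \left(-17\right) = -2 - \frac{17}{8} = - \frac{33}{8} \approx -4.125$)
$C = 7$ ($C = 9 - \left(5 \cdot 0 + 2\right) = 9 - \left(0 + 2\right) = 9 - 2 = 7$)
$C \left(S + r{\left(-11,0 \right)}\right) = 7 \left(- \frac{33}{8} + 6 \left(-11\right)\right) = 7 \left(- \frac{33}{8} - 66\right) = 7 \left(- \frac{561}{8}\right) = - \frac{3927}{8}$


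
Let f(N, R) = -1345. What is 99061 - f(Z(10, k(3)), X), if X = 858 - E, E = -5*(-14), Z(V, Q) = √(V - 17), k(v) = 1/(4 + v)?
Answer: 100406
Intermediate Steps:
Z(V, Q) = √(-17 + V)
E = 70
X = 788 (X = 858 - 1*70 = 858 - 70 = 788)
99061 - f(Z(10, k(3)), X) = 99061 - 1*(-1345) = 99061 + 1345 = 100406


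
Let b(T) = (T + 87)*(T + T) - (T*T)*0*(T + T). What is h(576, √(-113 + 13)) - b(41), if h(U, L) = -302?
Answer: -10798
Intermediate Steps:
b(T) = 2*T*(87 + T) (b(T) = (87 + T)*(2*T) - T²*0*2*T = 2*T*(87 + T) - 0*2*T = 2*T*(87 + T) - 1*0 = 2*T*(87 + T) + 0 = 2*T*(87 + T))
h(576, √(-113 + 13)) - b(41) = -302 - 2*41*(87 + 41) = -302 - 2*41*128 = -302 - 1*10496 = -302 - 10496 = -10798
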